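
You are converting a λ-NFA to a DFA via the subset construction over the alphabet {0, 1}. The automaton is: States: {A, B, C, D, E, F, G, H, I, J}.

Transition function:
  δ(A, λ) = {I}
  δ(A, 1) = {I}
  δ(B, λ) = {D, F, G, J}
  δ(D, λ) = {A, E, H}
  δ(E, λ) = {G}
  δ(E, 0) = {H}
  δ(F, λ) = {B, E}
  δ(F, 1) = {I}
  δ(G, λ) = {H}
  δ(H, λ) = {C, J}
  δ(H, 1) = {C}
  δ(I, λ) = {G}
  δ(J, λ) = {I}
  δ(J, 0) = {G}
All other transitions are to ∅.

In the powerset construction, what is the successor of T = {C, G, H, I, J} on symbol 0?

J on 0 → {G}.
No 0-transition from C, G, H, I.
Union after reading 0: {G}.
Now take the λ-closure:
From G via λ: add H.
From H via λ: add C, J.
From J via λ: add I.
No new states can be added; the closed set is {C, G, H, I, J}.

{C, G, H, I, J}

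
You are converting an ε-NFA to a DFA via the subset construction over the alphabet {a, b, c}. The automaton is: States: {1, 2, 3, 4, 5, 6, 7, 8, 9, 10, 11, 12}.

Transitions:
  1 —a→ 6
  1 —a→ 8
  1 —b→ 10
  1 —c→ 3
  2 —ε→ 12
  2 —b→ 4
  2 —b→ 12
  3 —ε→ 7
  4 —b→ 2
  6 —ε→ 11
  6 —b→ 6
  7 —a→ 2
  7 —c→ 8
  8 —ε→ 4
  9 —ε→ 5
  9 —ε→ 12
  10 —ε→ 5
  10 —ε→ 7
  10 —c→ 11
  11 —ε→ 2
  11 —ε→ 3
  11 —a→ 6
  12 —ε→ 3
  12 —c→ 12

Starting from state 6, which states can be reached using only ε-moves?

{2, 3, 6, 7, 11, 12}

Start with {6}.
From 6 via ε: add 11.
From 11 via ε: add 2, 3.
From 2 via ε: add 12.
From 3 via ε: add 7.
No new states can be added; the closed set is {2, 3, 6, 7, 11, 12}.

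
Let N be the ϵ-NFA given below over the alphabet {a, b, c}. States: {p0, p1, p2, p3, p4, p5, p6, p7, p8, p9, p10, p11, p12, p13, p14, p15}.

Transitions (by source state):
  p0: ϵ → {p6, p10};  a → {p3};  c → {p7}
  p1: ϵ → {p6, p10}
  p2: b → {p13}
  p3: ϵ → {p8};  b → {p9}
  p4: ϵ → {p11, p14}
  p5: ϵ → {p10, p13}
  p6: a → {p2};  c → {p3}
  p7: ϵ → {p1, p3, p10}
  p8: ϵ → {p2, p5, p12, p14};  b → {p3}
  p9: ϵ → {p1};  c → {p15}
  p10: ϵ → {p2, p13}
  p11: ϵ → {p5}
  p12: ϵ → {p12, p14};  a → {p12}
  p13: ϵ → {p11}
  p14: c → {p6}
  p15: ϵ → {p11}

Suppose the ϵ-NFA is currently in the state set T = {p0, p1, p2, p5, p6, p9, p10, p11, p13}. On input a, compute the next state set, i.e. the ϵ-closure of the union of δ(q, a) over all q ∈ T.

p0 on a → {p3}.
p6 on a → {p2}.
No a-transition from p1, p2, p5, p9, p10, p11, p13.
Union after reading a: {p2, p3}.
Now take the ϵ-closure:
From p3 via ϵ: add p8.
From p8 via ϵ: add p5, p12, p14.
From p5 via ϵ: add p10, p13.
From p13 via ϵ: add p11.
No new states can be added; the closed set is {p2, p3, p5, p8, p10, p11, p12, p13, p14}.

{p2, p3, p5, p8, p10, p11, p12, p13, p14}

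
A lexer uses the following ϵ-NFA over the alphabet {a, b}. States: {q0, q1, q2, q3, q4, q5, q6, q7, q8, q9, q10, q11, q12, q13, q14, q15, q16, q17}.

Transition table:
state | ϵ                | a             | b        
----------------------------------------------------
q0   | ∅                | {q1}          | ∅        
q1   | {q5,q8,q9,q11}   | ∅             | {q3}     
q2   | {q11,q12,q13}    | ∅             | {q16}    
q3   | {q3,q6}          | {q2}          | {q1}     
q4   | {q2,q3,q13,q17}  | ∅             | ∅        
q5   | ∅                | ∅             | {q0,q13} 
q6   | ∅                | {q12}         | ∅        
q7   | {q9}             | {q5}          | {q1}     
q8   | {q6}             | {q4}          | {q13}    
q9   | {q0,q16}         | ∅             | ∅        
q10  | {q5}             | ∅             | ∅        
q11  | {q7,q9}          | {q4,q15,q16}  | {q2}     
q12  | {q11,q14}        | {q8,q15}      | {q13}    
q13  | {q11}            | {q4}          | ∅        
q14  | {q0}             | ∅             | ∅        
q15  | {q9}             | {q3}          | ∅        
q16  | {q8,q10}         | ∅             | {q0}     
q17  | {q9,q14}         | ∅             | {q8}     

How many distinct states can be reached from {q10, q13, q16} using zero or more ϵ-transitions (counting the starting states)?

10

Start with {q10, q13, q16}.
From q10 via ϵ: add q5.
From q13 via ϵ: add q11.
From q16 via ϵ: add q8.
From q8 via ϵ: add q6.
From q11 via ϵ: add q7, q9.
From q9 via ϵ: add q0.
ϵ-closure = {q0, q5, q6, q7, q8, q9, q10, q11, q13, q16}, which has 10 states.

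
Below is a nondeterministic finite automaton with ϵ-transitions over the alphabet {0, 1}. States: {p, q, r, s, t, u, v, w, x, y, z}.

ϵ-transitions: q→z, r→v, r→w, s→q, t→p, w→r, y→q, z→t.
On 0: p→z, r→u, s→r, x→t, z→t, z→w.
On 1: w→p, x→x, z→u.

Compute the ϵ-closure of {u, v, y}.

{p, q, t, u, v, y, z}

Start with {u, v, y}.
From y via ϵ: add q.
From q via ϵ: add z.
From z via ϵ: add t.
From t via ϵ: add p.
No new states can be added; the closed set is {p, q, t, u, v, y, z}.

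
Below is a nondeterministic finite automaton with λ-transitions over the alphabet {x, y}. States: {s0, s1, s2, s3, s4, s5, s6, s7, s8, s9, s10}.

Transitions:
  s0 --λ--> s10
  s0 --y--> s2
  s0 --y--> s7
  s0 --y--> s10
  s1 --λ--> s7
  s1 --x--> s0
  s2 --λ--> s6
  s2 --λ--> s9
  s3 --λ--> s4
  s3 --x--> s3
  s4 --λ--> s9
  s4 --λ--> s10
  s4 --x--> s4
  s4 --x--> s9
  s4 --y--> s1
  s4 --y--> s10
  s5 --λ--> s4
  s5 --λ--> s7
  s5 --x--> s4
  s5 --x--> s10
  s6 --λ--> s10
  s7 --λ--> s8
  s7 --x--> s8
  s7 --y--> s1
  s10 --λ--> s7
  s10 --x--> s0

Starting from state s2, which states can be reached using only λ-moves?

Start with {s2}.
From s2 via λ: add s6, s9.
From s6 via λ: add s10.
From s10 via λ: add s7.
From s7 via λ: add s8.
No new states can be added; the closed set is {s2, s6, s7, s8, s9, s10}.

{s2, s6, s7, s8, s9, s10}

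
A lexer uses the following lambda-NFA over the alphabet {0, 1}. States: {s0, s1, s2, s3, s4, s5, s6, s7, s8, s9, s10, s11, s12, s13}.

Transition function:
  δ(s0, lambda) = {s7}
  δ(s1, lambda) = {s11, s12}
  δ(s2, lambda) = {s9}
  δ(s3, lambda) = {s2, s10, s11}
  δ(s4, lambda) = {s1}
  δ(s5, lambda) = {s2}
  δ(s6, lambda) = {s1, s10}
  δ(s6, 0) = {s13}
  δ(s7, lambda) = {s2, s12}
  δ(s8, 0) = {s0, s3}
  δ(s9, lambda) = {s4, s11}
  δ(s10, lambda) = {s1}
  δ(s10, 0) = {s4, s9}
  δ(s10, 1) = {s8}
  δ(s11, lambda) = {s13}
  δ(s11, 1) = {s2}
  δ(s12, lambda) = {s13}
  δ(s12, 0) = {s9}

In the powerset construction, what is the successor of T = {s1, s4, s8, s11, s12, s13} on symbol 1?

{s1, s2, s4, s9, s11, s12, s13}

s11 on 1 → {s2}.
No 1-transition from s1, s4, s8, s12, s13.
Union after reading 1: {s2}.
Now take the lambda-closure:
From s2 via lambda: add s9.
From s9 via lambda: add s4, s11.
From s4 via lambda: add s1.
From s11 via lambda: add s13.
From s1 via lambda: add s12.
No new states can be added; the closed set is {s1, s2, s4, s9, s11, s12, s13}.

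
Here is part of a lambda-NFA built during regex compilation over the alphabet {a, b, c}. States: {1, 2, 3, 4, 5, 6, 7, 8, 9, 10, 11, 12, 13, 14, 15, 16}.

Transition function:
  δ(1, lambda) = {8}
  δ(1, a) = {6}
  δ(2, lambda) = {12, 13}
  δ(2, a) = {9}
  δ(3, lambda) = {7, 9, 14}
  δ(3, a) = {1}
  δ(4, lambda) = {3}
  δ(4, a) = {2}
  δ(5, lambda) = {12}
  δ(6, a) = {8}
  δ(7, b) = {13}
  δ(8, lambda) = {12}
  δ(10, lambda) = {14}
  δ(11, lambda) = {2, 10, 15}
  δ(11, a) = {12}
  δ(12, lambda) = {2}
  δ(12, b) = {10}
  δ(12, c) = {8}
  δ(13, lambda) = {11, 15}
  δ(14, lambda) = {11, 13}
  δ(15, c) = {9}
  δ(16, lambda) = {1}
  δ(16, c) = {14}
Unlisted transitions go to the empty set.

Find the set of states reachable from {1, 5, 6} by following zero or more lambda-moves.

Start with {1, 5, 6}.
From 1 via lambda: add 8.
From 5 via lambda: add 12.
From 12 via lambda: add 2.
From 2 via lambda: add 13.
From 13 via lambda: add 11, 15.
From 11 via lambda: add 10.
From 10 via lambda: add 14.
No new states can be added; the closed set is {1, 2, 5, 6, 8, 10, 11, 12, 13, 14, 15}.

{1, 2, 5, 6, 8, 10, 11, 12, 13, 14, 15}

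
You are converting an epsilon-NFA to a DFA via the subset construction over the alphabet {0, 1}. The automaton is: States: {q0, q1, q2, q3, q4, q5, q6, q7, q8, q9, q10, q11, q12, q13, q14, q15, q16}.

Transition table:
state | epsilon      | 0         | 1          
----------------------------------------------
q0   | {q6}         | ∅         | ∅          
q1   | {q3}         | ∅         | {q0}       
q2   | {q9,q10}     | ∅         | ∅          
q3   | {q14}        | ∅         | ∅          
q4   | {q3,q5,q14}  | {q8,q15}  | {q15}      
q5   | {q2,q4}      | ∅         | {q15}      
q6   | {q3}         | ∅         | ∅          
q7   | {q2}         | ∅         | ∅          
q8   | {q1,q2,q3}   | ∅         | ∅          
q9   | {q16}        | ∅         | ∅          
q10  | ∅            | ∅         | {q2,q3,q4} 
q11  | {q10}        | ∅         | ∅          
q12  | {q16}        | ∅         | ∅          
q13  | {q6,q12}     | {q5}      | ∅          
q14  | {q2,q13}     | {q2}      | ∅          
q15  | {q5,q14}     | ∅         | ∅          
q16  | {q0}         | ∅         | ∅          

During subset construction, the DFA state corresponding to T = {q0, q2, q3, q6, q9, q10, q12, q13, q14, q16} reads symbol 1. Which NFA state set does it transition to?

q10 on 1 → {q2, q3, q4}.
No 1-transition from q0, q2, q3, q6, q9, q12, q13, q14, q16.
Union after reading 1: {q2, q3, q4}.
Now take the epsilon-closure:
From q2 via epsilon: add q9, q10.
From q3 via epsilon: add q14.
From q4 via epsilon: add q5.
From q9 via epsilon: add q16.
From q14 via epsilon: add q13.
From q13 via epsilon: add q6, q12.
From q16 via epsilon: add q0.
No new states can be added; the closed set is {q0, q2, q3, q4, q5, q6, q9, q10, q12, q13, q14, q16}.

{q0, q2, q3, q4, q5, q6, q9, q10, q12, q13, q14, q16}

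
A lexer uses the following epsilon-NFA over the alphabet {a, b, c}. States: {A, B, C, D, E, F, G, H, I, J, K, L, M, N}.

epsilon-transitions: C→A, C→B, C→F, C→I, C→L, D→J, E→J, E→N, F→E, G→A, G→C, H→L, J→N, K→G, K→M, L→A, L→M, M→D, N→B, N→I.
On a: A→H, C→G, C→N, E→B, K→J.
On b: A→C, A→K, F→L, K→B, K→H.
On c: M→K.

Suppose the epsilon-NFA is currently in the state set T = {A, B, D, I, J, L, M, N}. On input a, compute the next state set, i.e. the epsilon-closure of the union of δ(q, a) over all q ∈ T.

{A, B, D, H, I, J, L, M, N}

A on a → {H}.
No a-transition from B, D, I, J, L, M, N.
Union after reading a: {H}.
Now take the epsilon-closure:
From H via epsilon: add L.
From L via epsilon: add A, M.
From M via epsilon: add D.
From D via epsilon: add J.
From J via epsilon: add N.
From N via epsilon: add B, I.
No new states can be added; the closed set is {A, B, D, H, I, J, L, M, N}.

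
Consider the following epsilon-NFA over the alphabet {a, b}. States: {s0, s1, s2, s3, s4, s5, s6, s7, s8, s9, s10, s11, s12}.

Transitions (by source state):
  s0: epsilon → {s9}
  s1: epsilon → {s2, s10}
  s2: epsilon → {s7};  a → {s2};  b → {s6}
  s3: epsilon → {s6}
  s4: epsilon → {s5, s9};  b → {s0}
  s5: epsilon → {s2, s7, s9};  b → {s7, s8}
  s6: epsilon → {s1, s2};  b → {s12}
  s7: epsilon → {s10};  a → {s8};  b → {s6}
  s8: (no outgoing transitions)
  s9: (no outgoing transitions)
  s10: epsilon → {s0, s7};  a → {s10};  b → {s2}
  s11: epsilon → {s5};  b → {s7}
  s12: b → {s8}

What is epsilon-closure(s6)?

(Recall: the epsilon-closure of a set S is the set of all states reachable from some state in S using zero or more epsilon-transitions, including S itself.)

{s0, s1, s2, s6, s7, s9, s10}

Start with {s6}.
From s6 via epsilon: add s1, s2.
From s1 via epsilon: add s10.
From s2 via epsilon: add s7.
From s10 via epsilon: add s0.
From s0 via epsilon: add s9.
No new states can be added; the closed set is {s0, s1, s2, s6, s7, s9, s10}.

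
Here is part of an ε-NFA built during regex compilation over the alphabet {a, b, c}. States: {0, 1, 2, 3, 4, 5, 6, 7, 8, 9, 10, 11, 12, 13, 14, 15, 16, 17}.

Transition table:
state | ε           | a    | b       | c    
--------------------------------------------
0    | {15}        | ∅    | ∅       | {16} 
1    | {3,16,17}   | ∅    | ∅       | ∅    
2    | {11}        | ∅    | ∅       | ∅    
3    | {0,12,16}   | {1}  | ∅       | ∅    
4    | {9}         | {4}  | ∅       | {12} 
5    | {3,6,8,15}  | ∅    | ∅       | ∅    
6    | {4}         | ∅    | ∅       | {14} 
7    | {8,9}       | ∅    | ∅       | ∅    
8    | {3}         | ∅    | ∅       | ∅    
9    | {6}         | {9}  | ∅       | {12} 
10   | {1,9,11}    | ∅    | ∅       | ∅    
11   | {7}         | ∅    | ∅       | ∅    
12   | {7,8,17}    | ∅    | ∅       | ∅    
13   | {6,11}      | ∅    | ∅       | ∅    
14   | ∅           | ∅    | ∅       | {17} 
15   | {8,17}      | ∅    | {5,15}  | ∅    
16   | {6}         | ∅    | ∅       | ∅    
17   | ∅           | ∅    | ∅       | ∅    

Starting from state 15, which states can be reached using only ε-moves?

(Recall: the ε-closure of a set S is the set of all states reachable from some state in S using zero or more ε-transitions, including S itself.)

Start with {15}.
From 15 via ε: add 8, 17.
From 8 via ε: add 3.
From 3 via ε: add 0, 12, 16.
From 12 via ε: add 7.
From 16 via ε: add 6.
From 6 via ε: add 4.
From 7 via ε: add 9.
No new states can be added; the closed set is {0, 3, 4, 6, 7, 8, 9, 12, 15, 16, 17}.

{0, 3, 4, 6, 7, 8, 9, 12, 15, 16, 17}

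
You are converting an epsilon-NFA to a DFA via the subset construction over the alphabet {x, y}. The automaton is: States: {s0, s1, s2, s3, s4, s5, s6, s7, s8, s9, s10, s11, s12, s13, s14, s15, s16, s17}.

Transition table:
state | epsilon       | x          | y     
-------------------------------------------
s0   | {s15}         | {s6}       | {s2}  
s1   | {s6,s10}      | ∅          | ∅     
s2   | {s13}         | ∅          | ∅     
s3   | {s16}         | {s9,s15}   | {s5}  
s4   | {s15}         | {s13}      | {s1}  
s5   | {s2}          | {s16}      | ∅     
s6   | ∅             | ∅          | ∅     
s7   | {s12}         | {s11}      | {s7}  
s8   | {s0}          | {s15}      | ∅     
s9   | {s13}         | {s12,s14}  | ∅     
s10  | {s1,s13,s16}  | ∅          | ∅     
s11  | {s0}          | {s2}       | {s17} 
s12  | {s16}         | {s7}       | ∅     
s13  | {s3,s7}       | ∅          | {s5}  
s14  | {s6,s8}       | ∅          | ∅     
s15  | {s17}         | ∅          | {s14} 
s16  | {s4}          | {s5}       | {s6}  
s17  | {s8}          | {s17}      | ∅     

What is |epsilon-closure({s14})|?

Start with {s14}.
From s14 via epsilon: add s6, s8.
From s8 via epsilon: add s0.
From s0 via epsilon: add s15.
From s15 via epsilon: add s17.
epsilon-closure = {s0, s6, s8, s14, s15, s17}, which has 6 states.

6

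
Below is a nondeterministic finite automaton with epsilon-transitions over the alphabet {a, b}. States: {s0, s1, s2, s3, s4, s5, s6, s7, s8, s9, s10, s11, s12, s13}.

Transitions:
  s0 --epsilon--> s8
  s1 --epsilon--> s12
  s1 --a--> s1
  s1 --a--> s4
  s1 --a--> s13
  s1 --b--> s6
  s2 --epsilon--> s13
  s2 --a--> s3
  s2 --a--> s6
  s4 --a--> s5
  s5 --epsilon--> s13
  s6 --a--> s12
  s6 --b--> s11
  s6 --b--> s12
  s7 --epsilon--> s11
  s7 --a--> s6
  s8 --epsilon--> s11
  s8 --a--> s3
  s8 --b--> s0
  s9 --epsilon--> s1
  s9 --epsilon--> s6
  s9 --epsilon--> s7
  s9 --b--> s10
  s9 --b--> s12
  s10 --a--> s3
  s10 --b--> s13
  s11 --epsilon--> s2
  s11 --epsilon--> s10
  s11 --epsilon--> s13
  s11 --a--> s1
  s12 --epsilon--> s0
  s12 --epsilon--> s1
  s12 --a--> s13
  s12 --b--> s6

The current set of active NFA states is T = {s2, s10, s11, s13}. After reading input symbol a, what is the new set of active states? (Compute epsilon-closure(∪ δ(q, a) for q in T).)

s2 on a → {s3, s6}.
s10 on a → {s3}.
s11 on a → {s1}.
No a-transition from s13.
Union after reading a: {s1, s3, s6}.
Now take the epsilon-closure:
From s1 via epsilon: add s12.
From s12 via epsilon: add s0.
From s0 via epsilon: add s8.
From s8 via epsilon: add s11.
From s11 via epsilon: add s2, s10, s13.
No new states can be added; the closed set is {s0, s1, s2, s3, s6, s8, s10, s11, s12, s13}.

{s0, s1, s2, s3, s6, s8, s10, s11, s12, s13}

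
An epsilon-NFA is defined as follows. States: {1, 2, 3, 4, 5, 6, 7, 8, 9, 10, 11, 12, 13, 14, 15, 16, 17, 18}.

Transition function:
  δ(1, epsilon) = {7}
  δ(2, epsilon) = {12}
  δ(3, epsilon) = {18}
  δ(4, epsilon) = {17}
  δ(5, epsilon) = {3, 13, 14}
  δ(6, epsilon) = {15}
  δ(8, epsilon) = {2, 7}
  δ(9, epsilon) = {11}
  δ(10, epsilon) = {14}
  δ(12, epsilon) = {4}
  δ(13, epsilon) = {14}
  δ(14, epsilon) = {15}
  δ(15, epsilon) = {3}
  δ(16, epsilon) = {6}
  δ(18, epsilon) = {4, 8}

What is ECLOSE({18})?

{2, 4, 7, 8, 12, 17, 18}

Start with {18}.
From 18 via epsilon: add 4, 8.
From 4 via epsilon: add 17.
From 8 via epsilon: add 2, 7.
From 2 via epsilon: add 12.
No new states can be added; the closed set is {2, 4, 7, 8, 12, 17, 18}.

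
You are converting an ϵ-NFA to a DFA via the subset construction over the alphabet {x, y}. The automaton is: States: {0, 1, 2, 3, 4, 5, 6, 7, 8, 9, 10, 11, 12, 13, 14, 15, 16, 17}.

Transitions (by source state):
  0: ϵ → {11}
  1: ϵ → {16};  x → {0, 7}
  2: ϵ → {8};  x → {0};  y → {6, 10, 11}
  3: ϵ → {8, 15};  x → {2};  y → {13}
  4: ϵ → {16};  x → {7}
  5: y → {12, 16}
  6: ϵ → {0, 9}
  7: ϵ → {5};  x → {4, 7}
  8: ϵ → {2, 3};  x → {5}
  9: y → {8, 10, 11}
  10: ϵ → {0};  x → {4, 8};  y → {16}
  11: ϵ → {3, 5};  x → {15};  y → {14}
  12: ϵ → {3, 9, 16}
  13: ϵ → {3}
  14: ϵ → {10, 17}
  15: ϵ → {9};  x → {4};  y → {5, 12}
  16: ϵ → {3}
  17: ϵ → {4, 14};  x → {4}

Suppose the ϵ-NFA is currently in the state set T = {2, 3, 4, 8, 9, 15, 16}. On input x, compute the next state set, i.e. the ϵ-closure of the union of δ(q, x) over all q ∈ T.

2 on x → {0}.
3 on x → {2}.
4 on x → {7}.
8 on x → {5}.
15 on x → {4}.
No x-transition from 9, 16.
Union after reading x: {0, 2, 4, 5, 7}.
Now take the ϵ-closure:
From 0 via ϵ: add 11.
From 2 via ϵ: add 8.
From 4 via ϵ: add 16.
From 8 via ϵ: add 3.
From 3 via ϵ: add 15.
From 15 via ϵ: add 9.
No new states can be added; the closed set is {0, 2, 3, 4, 5, 7, 8, 9, 11, 15, 16}.

{0, 2, 3, 4, 5, 7, 8, 9, 11, 15, 16}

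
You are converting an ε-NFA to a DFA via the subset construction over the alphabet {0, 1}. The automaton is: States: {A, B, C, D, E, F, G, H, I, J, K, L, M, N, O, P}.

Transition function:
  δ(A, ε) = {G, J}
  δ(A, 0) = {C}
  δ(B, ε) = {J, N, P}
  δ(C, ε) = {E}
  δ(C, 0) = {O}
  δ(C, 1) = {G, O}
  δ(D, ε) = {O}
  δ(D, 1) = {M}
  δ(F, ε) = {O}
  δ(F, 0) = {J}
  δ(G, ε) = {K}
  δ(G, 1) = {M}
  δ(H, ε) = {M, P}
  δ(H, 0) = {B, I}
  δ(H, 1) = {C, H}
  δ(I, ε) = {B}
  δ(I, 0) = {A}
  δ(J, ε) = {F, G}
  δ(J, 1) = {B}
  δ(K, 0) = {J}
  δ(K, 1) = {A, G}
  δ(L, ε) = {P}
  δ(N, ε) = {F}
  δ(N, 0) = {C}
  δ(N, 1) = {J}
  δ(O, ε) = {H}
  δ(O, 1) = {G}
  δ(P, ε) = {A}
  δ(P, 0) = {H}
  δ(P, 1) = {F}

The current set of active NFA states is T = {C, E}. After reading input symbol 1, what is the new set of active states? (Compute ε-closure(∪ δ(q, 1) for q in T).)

{A, F, G, H, J, K, M, O, P}

C on 1 → {G, O}.
No 1-transition from E.
Union after reading 1: {G, O}.
Now take the ε-closure:
From G via ε: add K.
From O via ε: add H.
From H via ε: add M, P.
From P via ε: add A.
From A via ε: add J.
From J via ε: add F.
No new states can be added; the closed set is {A, F, G, H, J, K, M, O, P}.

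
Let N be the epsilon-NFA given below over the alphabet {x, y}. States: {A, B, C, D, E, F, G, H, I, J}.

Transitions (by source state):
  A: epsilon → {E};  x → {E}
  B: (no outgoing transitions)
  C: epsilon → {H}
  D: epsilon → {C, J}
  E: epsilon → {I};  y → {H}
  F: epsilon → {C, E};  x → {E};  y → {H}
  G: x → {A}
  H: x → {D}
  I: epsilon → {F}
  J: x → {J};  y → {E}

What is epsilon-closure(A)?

{A, C, E, F, H, I}

Start with {A}.
From A via epsilon: add E.
From E via epsilon: add I.
From I via epsilon: add F.
From F via epsilon: add C.
From C via epsilon: add H.
No new states can be added; the closed set is {A, C, E, F, H, I}.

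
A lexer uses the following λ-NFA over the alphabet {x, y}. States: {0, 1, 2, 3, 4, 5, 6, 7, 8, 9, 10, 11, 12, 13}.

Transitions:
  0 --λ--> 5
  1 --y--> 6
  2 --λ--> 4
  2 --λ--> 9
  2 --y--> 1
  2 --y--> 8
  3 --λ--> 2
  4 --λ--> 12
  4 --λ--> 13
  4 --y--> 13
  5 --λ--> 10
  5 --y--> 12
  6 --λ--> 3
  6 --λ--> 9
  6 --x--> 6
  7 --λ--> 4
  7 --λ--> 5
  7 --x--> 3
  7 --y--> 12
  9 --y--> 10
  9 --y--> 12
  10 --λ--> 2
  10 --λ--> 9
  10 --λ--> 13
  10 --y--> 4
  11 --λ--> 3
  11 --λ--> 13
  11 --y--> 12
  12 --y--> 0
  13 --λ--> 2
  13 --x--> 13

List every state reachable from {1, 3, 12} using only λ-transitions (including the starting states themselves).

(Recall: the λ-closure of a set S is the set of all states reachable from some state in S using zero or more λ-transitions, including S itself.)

{1, 2, 3, 4, 9, 12, 13}

Start with {1, 3, 12}.
From 3 via λ: add 2.
From 2 via λ: add 4, 9.
From 4 via λ: add 13.
No new states can be added; the closed set is {1, 2, 3, 4, 9, 12, 13}.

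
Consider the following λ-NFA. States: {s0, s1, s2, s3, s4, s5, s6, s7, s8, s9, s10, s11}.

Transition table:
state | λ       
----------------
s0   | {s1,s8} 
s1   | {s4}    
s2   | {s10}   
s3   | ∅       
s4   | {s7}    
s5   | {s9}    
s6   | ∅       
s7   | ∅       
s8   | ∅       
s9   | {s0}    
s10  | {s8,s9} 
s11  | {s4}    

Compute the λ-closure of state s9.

{s0, s1, s4, s7, s8, s9}

Start with {s9}.
From s9 via λ: add s0.
From s0 via λ: add s1, s8.
From s1 via λ: add s4.
From s4 via λ: add s7.
No new states can be added; the closed set is {s0, s1, s4, s7, s8, s9}.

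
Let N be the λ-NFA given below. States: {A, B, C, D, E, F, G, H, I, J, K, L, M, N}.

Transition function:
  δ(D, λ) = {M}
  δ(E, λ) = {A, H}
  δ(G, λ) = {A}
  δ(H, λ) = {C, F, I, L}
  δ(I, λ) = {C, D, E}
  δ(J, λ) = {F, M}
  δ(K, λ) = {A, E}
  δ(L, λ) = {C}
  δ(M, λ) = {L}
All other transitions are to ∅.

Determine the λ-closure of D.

Start with {D}.
From D via λ: add M.
From M via λ: add L.
From L via λ: add C.
No new states can be added; the closed set is {C, D, L, M}.

{C, D, L, M}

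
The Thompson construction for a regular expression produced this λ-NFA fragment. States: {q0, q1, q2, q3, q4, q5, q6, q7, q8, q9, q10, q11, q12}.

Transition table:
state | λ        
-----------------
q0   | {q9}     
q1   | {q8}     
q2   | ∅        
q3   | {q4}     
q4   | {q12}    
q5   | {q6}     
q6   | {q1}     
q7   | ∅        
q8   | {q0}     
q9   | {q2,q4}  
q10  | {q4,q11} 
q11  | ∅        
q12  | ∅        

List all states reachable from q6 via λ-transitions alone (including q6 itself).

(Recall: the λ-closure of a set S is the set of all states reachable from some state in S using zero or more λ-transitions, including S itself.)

{q0, q1, q2, q4, q6, q8, q9, q12}

Start with {q6}.
From q6 via λ: add q1.
From q1 via λ: add q8.
From q8 via λ: add q0.
From q0 via λ: add q9.
From q9 via λ: add q2, q4.
From q4 via λ: add q12.
No new states can be added; the closed set is {q0, q1, q2, q4, q6, q8, q9, q12}.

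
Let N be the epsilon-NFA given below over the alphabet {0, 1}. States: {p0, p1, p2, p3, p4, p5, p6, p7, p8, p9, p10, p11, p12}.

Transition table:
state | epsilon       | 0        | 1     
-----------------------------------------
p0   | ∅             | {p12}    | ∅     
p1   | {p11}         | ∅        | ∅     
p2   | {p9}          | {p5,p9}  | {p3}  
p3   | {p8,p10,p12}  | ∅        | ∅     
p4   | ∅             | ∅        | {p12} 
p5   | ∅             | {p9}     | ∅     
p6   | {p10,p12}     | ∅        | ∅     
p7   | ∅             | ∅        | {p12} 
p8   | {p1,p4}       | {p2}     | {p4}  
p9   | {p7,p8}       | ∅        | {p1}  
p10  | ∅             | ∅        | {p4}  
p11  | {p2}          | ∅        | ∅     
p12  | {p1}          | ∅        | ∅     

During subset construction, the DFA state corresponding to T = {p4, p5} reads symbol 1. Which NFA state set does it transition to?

{p1, p2, p4, p7, p8, p9, p11, p12}

p4 on 1 → {p12}.
No 1-transition from p5.
Union after reading 1: {p12}.
Now take the epsilon-closure:
From p12 via epsilon: add p1.
From p1 via epsilon: add p11.
From p11 via epsilon: add p2.
From p2 via epsilon: add p9.
From p9 via epsilon: add p7, p8.
From p8 via epsilon: add p4.
No new states can be added; the closed set is {p1, p2, p4, p7, p8, p9, p11, p12}.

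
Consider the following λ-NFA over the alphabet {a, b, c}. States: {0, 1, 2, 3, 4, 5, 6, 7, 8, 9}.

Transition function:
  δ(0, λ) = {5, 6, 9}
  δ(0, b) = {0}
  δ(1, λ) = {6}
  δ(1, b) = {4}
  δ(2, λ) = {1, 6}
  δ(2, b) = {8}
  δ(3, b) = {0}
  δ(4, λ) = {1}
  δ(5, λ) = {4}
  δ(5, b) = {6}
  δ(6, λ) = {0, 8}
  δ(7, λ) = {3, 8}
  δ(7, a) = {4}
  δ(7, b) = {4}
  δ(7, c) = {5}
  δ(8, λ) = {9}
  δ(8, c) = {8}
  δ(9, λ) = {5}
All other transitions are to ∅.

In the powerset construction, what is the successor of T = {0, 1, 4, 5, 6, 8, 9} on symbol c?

{0, 1, 4, 5, 6, 8, 9}

8 on c → {8}.
No c-transition from 0, 1, 4, 5, 6, 9.
Union after reading c: {8}.
Now take the λ-closure:
From 8 via λ: add 9.
From 9 via λ: add 5.
From 5 via λ: add 4.
From 4 via λ: add 1.
From 1 via λ: add 6.
From 6 via λ: add 0.
No new states can be added; the closed set is {0, 1, 4, 5, 6, 8, 9}.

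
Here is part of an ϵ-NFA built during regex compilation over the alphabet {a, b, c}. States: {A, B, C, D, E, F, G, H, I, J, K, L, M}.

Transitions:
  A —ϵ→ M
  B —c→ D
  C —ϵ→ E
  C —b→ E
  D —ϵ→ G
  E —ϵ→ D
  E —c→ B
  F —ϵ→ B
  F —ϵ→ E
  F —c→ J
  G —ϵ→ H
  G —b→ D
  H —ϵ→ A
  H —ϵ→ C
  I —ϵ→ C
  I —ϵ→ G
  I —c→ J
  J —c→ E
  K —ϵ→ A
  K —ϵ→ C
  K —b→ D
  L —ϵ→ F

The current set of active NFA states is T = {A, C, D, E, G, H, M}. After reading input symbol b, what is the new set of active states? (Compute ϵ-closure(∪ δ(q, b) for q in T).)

{A, C, D, E, G, H, M}

C on b → {E}.
G on b → {D}.
No b-transition from A, D, E, H, M.
Union after reading b: {D, E}.
Now take the ϵ-closure:
From D via ϵ: add G.
From G via ϵ: add H.
From H via ϵ: add A, C.
From A via ϵ: add M.
No new states can be added; the closed set is {A, C, D, E, G, H, M}.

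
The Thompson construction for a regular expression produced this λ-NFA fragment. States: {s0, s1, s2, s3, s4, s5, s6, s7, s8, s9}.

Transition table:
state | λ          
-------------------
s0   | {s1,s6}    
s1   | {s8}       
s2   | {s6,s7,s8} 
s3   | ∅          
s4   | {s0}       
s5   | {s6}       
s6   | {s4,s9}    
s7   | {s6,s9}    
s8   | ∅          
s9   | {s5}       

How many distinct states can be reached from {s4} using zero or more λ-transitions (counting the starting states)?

7

Start with {s4}.
From s4 via λ: add s0.
From s0 via λ: add s1, s6.
From s1 via λ: add s8.
From s6 via λ: add s9.
From s9 via λ: add s5.
λ-closure = {s0, s1, s4, s5, s6, s8, s9}, which has 7 states.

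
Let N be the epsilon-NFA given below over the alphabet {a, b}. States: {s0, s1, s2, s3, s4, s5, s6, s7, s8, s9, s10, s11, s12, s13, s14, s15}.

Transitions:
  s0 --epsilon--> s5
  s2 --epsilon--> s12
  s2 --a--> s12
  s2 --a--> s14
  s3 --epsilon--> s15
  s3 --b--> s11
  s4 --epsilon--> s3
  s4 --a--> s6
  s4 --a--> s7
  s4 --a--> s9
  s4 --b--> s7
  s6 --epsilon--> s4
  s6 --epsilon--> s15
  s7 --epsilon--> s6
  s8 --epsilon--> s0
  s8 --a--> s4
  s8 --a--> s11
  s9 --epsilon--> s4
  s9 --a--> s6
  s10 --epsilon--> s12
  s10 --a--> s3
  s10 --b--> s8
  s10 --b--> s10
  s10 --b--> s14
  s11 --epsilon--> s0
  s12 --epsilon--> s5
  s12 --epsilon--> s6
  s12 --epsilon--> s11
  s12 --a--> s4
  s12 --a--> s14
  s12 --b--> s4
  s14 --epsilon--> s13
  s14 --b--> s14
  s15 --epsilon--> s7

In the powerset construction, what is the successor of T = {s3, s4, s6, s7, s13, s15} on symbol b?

s3 on b → {s11}.
s4 on b → {s7}.
No b-transition from s6, s7, s13, s15.
Union after reading b: {s7, s11}.
Now take the epsilon-closure:
From s7 via epsilon: add s6.
From s11 via epsilon: add s0.
From s0 via epsilon: add s5.
From s6 via epsilon: add s4, s15.
From s4 via epsilon: add s3.
No new states can be added; the closed set is {s0, s3, s4, s5, s6, s7, s11, s15}.

{s0, s3, s4, s5, s6, s7, s11, s15}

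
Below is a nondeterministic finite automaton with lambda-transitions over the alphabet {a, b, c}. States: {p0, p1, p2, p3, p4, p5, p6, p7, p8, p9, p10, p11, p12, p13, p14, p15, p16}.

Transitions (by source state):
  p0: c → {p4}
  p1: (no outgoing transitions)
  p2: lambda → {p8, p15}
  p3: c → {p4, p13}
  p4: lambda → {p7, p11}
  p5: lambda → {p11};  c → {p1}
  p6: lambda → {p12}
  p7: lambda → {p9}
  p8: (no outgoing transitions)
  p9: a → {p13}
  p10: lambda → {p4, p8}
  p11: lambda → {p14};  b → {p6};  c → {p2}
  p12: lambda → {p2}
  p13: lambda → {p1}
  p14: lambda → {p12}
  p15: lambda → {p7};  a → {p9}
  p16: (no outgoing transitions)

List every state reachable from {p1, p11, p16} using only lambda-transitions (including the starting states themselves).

{p1, p2, p7, p8, p9, p11, p12, p14, p15, p16}

Start with {p1, p11, p16}.
From p11 via lambda: add p14.
From p14 via lambda: add p12.
From p12 via lambda: add p2.
From p2 via lambda: add p8, p15.
From p15 via lambda: add p7.
From p7 via lambda: add p9.
No new states can be added; the closed set is {p1, p2, p7, p8, p9, p11, p12, p14, p15, p16}.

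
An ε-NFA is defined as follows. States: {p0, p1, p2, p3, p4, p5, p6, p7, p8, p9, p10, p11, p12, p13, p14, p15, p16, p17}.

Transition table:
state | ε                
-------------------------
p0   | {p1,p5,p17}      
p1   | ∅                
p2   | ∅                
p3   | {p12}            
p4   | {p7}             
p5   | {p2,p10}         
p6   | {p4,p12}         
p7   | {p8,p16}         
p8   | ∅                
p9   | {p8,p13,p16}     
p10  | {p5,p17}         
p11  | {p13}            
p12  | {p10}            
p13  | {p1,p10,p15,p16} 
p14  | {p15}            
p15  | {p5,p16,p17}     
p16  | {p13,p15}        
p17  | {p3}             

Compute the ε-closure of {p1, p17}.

Start with {p1, p17}.
From p17 via ε: add p3.
From p3 via ε: add p12.
From p12 via ε: add p10.
From p10 via ε: add p5.
From p5 via ε: add p2.
No new states can be added; the closed set is {p1, p2, p3, p5, p10, p12, p17}.

{p1, p2, p3, p5, p10, p12, p17}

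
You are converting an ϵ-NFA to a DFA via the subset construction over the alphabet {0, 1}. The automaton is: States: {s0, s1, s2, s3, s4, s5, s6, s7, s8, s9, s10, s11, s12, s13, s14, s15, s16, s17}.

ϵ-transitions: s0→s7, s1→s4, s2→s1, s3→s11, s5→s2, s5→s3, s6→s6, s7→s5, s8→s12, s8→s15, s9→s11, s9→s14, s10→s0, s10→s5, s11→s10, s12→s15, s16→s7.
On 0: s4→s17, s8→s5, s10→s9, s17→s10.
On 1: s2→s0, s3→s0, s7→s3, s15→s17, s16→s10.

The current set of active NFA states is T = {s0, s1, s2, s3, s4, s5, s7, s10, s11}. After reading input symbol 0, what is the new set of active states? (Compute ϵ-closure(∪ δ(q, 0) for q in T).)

s4 on 0 → {s17}.
s10 on 0 → {s9}.
No 0-transition from s0, s1, s2, s3, s5, s7, s11.
Union after reading 0: {s9, s17}.
Now take the ϵ-closure:
From s9 via ϵ: add s11, s14.
From s11 via ϵ: add s10.
From s10 via ϵ: add s0, s5.
From s0 via ϵ: add s7.
From s5 via ϵ: add s2, s3.
From s2 via ϵ: add s1.
From s1 via ϵ: add s4.
No new states can be added; the closed set is {s0, s1, s2, s3, s4, s5, s7, s9, s10, s11, s14, s17}.

{s0, s1, s2, s3, s4, s5, s7, s9, s10, s11, s14, s17}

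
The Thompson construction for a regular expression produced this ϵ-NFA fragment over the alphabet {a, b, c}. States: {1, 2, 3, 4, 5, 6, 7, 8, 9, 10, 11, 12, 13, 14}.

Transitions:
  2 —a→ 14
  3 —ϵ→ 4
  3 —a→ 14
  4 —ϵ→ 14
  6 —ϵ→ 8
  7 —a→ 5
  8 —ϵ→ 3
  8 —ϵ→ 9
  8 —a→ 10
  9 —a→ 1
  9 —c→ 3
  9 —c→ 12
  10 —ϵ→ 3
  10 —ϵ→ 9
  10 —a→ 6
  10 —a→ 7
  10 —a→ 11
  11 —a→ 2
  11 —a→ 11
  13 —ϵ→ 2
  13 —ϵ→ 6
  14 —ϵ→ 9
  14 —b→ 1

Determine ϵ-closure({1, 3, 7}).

{1, 3, 4, 7, 9, 14}

Start with {1, 3, 7}.
From 3 via ϵ: add 4.
From 4 via ϵ: add 14.
From 14 via ϵ: add 9.
No new states can be added; the closed set is {1, 3, 4, 7, 9, 14}.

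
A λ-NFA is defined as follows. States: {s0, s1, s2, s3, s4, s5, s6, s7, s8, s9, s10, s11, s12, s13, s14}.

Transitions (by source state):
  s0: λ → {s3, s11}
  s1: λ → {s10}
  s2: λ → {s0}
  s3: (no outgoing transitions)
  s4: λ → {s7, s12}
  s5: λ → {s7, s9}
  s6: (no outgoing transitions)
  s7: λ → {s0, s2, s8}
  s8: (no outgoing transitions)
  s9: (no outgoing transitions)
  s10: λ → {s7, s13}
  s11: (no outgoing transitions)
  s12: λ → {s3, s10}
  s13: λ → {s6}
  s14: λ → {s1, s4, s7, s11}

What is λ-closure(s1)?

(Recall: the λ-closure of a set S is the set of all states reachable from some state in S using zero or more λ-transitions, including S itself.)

{s0, s1, s2, s3, s6, s7, s8, s10, s11, s13}

Start with {s1}.
From s1 via λ: add s10.
From s10 via λ: add s7, s13.
From s7 via λ: add s0, s2, s8.
From s13 via λ: add s6.
From s0 via λ: add s3, s11.
No new states can be added; the closed set is {s0, s1, s2, s3, s6, s7, s8, s10, s11, s13}.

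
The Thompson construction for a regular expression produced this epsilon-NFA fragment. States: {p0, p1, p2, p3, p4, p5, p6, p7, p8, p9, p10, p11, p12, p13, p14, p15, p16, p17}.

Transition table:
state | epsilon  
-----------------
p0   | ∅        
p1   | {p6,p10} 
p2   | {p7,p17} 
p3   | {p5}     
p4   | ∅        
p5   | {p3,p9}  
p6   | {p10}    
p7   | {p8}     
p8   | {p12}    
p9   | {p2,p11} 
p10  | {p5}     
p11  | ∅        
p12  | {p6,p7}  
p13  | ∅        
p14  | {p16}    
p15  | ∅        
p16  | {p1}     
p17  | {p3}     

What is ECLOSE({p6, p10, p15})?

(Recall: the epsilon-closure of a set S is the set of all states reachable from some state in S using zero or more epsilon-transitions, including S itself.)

Start with {p6, p10, p15}.
From p10 via epsilon: add p5.
From p5 via epsilon: add p3, p9.
From p9 via epsilon: add p2, p11.
From p2 via epsilon: add p7, p17.
From p7 via epsilon: add p8.
From p8 via epsilon: add p12.
No new states can be added; the closed set is {p2, p3, p5, p6, p7, p8, p9, p10, p11, p12, p15, p17}.

{p2, p3, p5, p6, p7, p8, p9, p10, p11, p12, p15, p17}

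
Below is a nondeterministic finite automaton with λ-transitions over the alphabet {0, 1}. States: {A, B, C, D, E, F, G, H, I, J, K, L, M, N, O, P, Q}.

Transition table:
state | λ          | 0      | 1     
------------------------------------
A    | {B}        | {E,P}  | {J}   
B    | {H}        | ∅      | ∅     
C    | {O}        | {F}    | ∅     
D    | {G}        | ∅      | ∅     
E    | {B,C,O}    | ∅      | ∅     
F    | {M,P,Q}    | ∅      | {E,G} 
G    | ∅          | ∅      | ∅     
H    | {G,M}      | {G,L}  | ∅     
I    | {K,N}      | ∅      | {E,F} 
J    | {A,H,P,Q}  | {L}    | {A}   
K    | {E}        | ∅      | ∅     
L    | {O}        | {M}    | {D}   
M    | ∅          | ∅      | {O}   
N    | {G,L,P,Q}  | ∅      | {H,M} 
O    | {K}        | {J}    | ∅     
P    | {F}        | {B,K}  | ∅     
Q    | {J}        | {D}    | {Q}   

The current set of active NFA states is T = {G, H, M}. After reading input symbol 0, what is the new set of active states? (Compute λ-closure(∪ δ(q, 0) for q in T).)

{B, C, E, G, H, K, L, M, O}

H on 0 → {G, L}.
No 0-transition from G, M.
Union after reading 0: {G, L}.
Now take the λ-closure:
From L via λ: add O.
From O via λ: add K.
From K via λ: add E.
From E via λ: add B, C.
From B via λ: add H.
From H via λ: add M.
No new states can be added; the closed set is {B, C, E, G, H, K, L, M, O}.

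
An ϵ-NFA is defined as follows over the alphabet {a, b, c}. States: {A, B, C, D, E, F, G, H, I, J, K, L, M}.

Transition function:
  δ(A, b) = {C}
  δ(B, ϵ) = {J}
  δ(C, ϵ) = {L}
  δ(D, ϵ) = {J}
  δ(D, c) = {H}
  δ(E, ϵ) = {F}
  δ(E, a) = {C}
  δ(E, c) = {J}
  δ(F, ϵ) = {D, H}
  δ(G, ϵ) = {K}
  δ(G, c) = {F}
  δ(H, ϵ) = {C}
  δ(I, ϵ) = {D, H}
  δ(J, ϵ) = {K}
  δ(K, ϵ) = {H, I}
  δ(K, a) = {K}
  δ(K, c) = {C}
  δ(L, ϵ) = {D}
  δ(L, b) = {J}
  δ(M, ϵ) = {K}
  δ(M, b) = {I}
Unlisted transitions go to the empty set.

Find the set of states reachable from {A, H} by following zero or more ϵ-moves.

Start with {A, H}.
From H via ϵ: add C.
From C via ϵ: add L.
From L via ϵ: add D.
From D via ϵ: add J.
From J via ϵ: add K.
From K via ϵ: add I.
No new states can be added; the closed set is {A, C, D, H, I, J, K, L}.

{A, C, D, H, I, J, K, L}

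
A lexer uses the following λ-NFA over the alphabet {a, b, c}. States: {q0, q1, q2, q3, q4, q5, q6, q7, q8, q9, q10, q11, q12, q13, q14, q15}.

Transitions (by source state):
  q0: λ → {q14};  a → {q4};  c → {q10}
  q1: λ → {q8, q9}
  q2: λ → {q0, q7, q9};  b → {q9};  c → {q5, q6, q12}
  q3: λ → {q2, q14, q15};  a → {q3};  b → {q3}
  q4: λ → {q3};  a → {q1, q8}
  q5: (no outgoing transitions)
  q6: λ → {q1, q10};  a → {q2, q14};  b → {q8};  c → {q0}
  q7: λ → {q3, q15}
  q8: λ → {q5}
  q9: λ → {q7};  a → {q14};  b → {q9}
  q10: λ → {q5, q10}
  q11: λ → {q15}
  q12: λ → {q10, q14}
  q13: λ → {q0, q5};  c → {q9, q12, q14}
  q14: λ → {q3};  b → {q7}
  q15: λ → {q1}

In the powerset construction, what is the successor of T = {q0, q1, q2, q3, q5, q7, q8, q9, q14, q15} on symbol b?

{q0, q1, q2, q3, q5, q7, q8, q9, q14, q15}

q2 on b → {q9}.
q3 on b → {q3}.
q9 on b → {q9}.
q14 on b → {q7}.
No b-transition from q0, q1, q5, q7, q8, q15.
Union after reading b: {q3, q7, q9}.
Now take the λ-closure:
From q3 via λ: add q2, q14, q15.
From q2 via λ: add q0.
From q15 via λ: add q1.
From q1 via λ: add q8.
From q8 via λ: add q5.
No new states can be added; the closed set is {q0, q1, q2, q3, q5, q7, q8, q9, q14, q15}.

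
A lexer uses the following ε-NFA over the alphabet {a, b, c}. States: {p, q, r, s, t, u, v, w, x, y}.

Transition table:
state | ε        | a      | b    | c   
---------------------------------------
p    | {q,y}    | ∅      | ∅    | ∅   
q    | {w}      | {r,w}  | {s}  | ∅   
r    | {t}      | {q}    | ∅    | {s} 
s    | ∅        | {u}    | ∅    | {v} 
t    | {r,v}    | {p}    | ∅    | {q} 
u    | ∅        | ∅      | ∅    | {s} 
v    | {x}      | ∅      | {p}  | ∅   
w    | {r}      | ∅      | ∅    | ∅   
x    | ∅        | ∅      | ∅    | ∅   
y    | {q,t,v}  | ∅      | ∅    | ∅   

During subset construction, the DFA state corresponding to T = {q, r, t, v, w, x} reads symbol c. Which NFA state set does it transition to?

{q, r, s, t, v, w, x}

r on c → {s}.
t on c → {q}.
No c-transition from q, v, w, x.
Union after reading c: {q, s}.
Now take the ε-closure:
From q via ε: add w.
From w via ε: add r.
From r via ε: add t.
From t via ε: add v.
From v via ε: add x.
No new states can be added; the closed set is {q, r, s, t, v, w, x}.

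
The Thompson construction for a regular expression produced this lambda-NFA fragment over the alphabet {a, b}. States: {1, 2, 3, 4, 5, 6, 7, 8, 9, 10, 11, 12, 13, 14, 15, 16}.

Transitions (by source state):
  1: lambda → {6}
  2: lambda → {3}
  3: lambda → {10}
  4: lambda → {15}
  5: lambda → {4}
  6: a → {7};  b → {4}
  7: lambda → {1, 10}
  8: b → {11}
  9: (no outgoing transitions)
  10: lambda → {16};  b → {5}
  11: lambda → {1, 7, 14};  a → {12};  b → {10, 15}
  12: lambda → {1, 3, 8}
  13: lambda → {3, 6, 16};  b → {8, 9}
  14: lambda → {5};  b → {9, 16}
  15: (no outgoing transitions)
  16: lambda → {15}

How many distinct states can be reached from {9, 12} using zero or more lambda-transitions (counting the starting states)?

9

Start with {9, 12}.
From 12 via lambda: add 1, 3, 8.
From 1 via lambda: add 6.
From 3 via lambda: add 10.
From 10 via lambda: add 16.
From 16 via lambda: add 15.
lambda-closure = {1, 3, 6, 8, 9, 10, 12, 15, 16}, which has 9 states.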